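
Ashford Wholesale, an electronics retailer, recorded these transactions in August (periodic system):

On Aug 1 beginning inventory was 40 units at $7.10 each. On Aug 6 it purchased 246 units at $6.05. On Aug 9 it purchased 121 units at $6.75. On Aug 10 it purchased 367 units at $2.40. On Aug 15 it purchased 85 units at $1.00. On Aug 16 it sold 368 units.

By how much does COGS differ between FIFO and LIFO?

$1,561.60

FIFO COGS: 40 @ $7.10 + 246 @ $6.05 + 82 @ $6.75 = $2,325.80
LIFO COGS: 85 @ $1.00 + 283 @ $2.40 = $764.20
Difference = |$2,325.80 − $764.20| = $1,561.60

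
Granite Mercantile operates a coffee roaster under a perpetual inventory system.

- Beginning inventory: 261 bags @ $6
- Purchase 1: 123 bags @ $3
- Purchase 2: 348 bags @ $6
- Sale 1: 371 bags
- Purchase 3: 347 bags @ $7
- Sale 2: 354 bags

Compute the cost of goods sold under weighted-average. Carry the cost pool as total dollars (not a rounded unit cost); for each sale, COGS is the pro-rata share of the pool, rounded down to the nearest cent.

COGS = $4,245.48

After Beginning: 261 on hand, pool $1,566.00 (≈ $6.0000 each)
After Purchase 1: 384 on hand, pool $1,935.00 (≈ $5.0391 each)
After Purchase 2: 732 on hand, pool $4,023.00 (≈ $5.4959 each)
Sale 1, sell 371: 371/732 × $4,023.00 → $2,038.97
After Purchase 3: 708 on hand, pool $4,413.03 (≈ $6.2331 each)
Sale 2, sell 354: 354/708 × $4,413.03 → $2,206.51
Total COGS = $2,038.97 + $2,206.51 = $4,245.48
Ending inventory (cost pool remaining) = $2,206.52
Check: goods available $6,452.00 = COGS $4,245.48 + ending $2,206.52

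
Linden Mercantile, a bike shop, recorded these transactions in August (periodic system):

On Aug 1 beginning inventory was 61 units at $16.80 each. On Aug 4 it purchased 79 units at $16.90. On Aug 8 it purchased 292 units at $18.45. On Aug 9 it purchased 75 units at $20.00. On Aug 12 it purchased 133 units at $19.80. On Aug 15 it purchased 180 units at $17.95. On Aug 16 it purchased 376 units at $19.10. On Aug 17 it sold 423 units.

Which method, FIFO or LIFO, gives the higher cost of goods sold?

FIFO COGS: 61 @ $16.80 + 79 @ $16.90 + 283 @ $18.45 = $7,581.25
LIFO COGS: 376 @ $19.10 + 47 @ $17.95 = $8,025.25

LIFO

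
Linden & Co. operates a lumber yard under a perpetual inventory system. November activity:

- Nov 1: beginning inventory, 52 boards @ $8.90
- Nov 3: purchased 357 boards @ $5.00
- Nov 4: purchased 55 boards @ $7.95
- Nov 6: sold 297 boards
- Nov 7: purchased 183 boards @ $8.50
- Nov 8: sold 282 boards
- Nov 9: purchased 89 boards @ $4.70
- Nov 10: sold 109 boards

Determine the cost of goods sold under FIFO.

Nov 6, 297 sold [FIFO — oldest first]: 52 @ $8.90 + 245 @ $5.00 = $1,687.80
Nov 8, 282 sold [FIFO — oldest first]: 112 @ $5.00 + 55 @ $7.95 + 115 @ $8.50 = $1,974.75
Nov 10, 109 sold [FIFO — oldest first]: 68 @ $8.50 + 41 @ $4.70 = $770.70
Total COGS = $1,687.80 + $1,974.75 + $770.70 = $4,433.25
Ending inventory: 48 @ $4.70 = $225.60
Check: goods available $4,658.85 = COGS $4,433.25 + ending $225.60

COGS = $4,433.25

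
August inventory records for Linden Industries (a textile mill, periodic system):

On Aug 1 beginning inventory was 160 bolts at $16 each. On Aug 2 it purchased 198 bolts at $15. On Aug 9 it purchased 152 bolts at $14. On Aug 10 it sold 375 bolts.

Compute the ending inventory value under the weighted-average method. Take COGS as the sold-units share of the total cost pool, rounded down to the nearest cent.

Ending inventory = $2,027.12

Aug 10, sell 375: 375/510 × $7,658.00 → $5,630.88
Ending inventory (cost pool remaining) = $2,027.12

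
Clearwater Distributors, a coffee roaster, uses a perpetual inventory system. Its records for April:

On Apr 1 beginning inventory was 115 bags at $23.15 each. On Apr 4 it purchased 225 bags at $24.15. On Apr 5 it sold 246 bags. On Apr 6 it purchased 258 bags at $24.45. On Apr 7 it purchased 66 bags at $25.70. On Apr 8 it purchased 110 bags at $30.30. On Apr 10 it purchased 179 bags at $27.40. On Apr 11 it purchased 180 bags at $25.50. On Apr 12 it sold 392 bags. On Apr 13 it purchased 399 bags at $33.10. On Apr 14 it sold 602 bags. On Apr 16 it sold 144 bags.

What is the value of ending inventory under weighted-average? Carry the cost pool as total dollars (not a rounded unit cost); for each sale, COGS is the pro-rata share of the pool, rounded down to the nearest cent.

After Apr 1: 115 on hand, pool $2,662.25 (≈ $23.1500 each)
After Apr 4: 340 on hand, pool $8,096.00 (≈ $23.8118 each)
Apr 5, sell 246: 246/340 × $8,096.00 → $5,857.69
After Apr 6: 352 on hand, pool $8,546.41 (≈ $24.2796 each)
After Apr 7: 418 on hand, pool $10,242.61 (≈ $24.5039 each)
After Apr 8: 528 on hand, pool $13,575.61 (≈ $25.7114 each)
After Apr 10: 707 on hand, pool $18,480.21 (≈ $26.1389 each)
After Apr 11: 887 on hand, pool $23,070.21 (≈ $26.0093 each)
Apr 12, sell 392: 392/887 × $23,070.21 → $10,195.62
After Apr 13: 894 on hand, pool $26,081.49 (≈ $29.1739 each)
Apr 14, sell 602: 602/894 × $26,081.49 → $17,562.70
Apr 16, sell 144: 144/292 × $8,518.79 → $4,201.04
Total COGS = $5,857.69 + $10,195.62 + $17,562.70 + $4,201.04 = $37,817.05
Ending inventory (cost pool remaining) = $4,317.75

Ending inventory = $4,317.75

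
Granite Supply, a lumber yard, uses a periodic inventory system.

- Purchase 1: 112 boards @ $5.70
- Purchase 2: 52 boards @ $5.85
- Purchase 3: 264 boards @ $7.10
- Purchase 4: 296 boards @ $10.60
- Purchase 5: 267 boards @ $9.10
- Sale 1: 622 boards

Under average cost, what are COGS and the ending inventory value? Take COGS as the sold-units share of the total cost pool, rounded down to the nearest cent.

COGS = $5,262.39; ending inventory = $3,121.91

Sale 1, sell 622: 622/991 × $8,384.30 → $5,262.39
Ending inventory (cost pool remaining) = $3,121.91
Check: goods available $8,384.30 = COGS $5,262.39 + ending $3,121.91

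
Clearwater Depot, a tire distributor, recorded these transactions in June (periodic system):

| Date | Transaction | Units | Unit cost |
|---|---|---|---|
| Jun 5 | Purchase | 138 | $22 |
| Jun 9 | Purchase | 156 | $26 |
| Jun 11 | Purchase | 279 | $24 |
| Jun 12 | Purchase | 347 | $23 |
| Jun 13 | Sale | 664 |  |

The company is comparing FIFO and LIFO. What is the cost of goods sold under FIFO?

FIFO COGS: 138 @ $22 + 156 @ $26 + 279 @ $24 + 91 @ $23 = $15,881
LIFO COGS: 347 @ $23 + 279 @ $24 + 38 @ $26 = $15,665

COGS = $15,881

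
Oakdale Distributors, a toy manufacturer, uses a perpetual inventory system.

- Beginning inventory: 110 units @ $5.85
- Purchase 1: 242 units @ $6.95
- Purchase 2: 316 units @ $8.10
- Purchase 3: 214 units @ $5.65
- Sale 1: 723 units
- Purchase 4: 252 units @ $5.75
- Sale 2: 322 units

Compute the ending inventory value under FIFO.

Sale 1 (723) [FIFO — oldest first]: 110 @ $5.85 + 242 @ $6.95 + 316 @ $8.10 + 55 @ $5.65 = $5,195.75
Sale 2 (322) [FIFO — oldest first]: 159 @ $5.65 + 163 @ $5.75 = $1,835.60
Total COGS = $5,195.75 + $1,835.60 = $7,031.35
Ending inventory: 89 @ $5.75 = $511.75
Check: goods available $7,543.10 = COGS $7,031.35 + ending $511.75

Ending inventory = $511.75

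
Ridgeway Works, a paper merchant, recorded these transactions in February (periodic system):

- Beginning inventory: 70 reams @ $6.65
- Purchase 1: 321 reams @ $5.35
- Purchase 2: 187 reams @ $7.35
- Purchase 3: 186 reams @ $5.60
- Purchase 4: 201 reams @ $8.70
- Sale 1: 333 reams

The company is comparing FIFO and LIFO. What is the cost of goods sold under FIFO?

COGS = $1,872.55

FIFO COGS: 70 @ $6.65 + 263 @ $5.35 = $1,872.55
LIFO COGS: 201 @ $8.70 + 132 @ $5.60 = $2,487.90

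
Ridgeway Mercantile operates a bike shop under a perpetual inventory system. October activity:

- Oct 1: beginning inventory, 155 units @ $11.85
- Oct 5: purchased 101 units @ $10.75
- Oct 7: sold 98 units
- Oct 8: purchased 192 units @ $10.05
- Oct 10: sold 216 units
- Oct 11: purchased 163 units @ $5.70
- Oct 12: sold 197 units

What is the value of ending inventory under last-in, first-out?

Ending inventory = $1,185.00

Oct 7, 98 sold [LIFO — newest first]: 98 @ $10.75 = $1,053.50
Oct 10, 216 sold [LIFO — newest first]: 192 @ $10.05 + 3 @ $10.75 + 21 @ $11.85 = $2,210.70
Oct 12, 197 sold [LIFO — newest first]: 163 @ $5.70 + 34 @ $11.85 = $1,332.00
Total COGS = $1,053.50 + $2,210.70 + $1,332.00 = $4,596.20
Ending inventory: 100 @ $11.85 = $1,185.00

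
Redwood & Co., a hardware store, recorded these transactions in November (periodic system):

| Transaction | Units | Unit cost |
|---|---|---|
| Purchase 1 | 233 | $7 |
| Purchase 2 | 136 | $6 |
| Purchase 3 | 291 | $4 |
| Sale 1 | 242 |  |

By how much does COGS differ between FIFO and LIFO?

$717

FIFO COGS: 233 @ $7 + 9 @ $6 = $1,685
LIFO COGS: 242 @ $4 = $968
Difference = |$1,685 − $968| = $717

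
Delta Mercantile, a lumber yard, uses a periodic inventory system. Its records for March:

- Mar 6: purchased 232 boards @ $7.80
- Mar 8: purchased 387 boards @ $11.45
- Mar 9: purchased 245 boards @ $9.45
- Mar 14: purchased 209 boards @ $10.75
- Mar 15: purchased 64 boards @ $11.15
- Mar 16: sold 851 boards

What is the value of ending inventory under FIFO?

Ending inventory = $3,083.20

Mar 16, 851 sold [FIFO — oldest first]: 232 @ $7.80 + 387 @ $11.45 + 232 @ $9.45 = $8,433.15
Ending inventory: 13 @ $9.45 + 209 @ $10.75 + 64 @ $11.15 = $3,083.20
Check: goods available $11,516.35 = COGS $8,433.15 + ending $3,083.20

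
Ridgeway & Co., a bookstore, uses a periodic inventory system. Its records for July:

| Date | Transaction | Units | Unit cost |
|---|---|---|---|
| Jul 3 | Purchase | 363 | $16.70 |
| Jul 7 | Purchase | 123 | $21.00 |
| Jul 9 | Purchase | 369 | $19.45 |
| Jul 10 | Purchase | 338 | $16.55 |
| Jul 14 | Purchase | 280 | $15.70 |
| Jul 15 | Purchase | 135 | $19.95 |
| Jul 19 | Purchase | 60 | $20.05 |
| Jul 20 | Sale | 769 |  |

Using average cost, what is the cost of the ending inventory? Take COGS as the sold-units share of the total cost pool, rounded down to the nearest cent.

Jul 20, sell 769: 769/1668 × $29,708.30 → $13,696.45
Ending inventory (cost pool remaining) = $16,011.85

Ending inventory = $16,011.85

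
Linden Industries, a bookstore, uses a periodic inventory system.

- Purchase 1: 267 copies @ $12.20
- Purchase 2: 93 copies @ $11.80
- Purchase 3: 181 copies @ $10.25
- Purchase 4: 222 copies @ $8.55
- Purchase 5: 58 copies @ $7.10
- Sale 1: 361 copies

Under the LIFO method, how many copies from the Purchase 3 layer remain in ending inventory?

100

Sale 1 (361) [LIFO — newest first]: 58 @ $7.10 + 222 @ $8.55 + 81 @ $10.25 = $3,140.15
Ending inventory: 267 @ $12.20 + 93 @ $11.80 + 100 @ $10.25 = $5,379.80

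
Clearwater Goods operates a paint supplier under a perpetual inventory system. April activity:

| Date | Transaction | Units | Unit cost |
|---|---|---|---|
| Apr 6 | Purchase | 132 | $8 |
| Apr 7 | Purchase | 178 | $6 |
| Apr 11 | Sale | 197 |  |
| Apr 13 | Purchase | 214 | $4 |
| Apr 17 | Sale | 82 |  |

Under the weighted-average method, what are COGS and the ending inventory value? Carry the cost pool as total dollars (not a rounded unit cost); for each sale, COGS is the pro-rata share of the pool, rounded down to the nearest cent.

After Apr 6: 132 on hand, pool $1,056.00 (≈ $8.0000 each)
After Apr 7: 310 on hand, pool $2,124.00 (≈ $6.8516 each)
Apr 11, sell 197: 197/310 × $2,124.00 → $1,349.76
After Apr 13: 327 on hand, pool $1,630.24 (≈ $4.9854 each)
Apr 17, sell 82: 82/327 × $1,630.24 → $408.80
Total COGS = $1,349.76 + $408.80 = $1,758.56
Ending inventory (cost pool remaining) = $1,221.44
Check: goods available $2,980.00 = COGS $1,758.56 + ending $1,221.44

COGS = $1,758.56; ending inventory = $1,221.44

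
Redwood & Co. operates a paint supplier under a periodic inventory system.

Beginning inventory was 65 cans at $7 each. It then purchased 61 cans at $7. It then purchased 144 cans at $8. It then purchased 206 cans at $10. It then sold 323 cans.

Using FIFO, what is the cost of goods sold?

COGS = $2,564

Sale 1 (323) [FIFO — oldest first]: 65 @ $7 + 61 @ $7 + 144 @ $8 + 53 @ $10 = $2,564
Ending inventory: 153 @ $10 = $1,530
Check: goods available $4,094 = COGS $2,564 + ending $1,530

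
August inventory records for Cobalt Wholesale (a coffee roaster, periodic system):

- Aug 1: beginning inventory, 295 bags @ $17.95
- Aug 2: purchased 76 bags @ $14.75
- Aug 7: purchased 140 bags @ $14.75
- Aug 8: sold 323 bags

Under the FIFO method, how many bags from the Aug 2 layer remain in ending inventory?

Aug 8, 323 sold [FIFO — oldest first]: 295 @ $17.95 + 28 @ $14.75 = $5,708.25
Ending inventory: 48 @ $14.75 + 140 @ $14.75 = $2,773.00

48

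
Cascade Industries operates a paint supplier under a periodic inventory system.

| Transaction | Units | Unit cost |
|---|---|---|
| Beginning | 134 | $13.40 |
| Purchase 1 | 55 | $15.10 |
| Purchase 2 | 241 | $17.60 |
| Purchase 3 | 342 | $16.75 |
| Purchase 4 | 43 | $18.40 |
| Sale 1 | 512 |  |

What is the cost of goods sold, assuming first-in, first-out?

Sale 1 (512) [FIFO — oldest first]: 134 @ $13.40 + 55 @ $15.10 + 241 @ $17.60 + 82 @ $16.75 = $8,241.20
Ending inventory: 260 @ $16.75 + 43 @ $18.40 = $5,146.20
Check: goods available $13,387.40 = COGS $8,241.20 + ending $5,146.20

COGS = $8,241.20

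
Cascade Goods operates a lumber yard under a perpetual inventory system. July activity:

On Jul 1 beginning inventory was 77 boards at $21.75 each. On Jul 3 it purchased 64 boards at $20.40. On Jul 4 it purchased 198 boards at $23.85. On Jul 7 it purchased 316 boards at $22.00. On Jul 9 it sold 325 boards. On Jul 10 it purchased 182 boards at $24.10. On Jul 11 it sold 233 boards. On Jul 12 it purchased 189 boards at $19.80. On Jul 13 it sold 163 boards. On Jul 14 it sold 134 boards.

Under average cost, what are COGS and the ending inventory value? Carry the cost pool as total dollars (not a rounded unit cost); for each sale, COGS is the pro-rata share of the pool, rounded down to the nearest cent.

COGS = $19,072.33; ending inventory = $3,710.72

After Jul 1: 77 on hand, pool $1,674.75 (≈ $21.7500 each)
After Jul 3: 141 on hand, pool $2,980.35 (≈ $21.1372 each)
After Jul 4: 339 on hand, pool $7,702.65 (≈ $22.7217 each)
After Jul 7: 655 on hand, pool $14,654.65 (≈ $22.3735 each)
Jul 9, sell 325: 325/655 × $14,654.65 → $7,271.39
After Jul 10: 512 on hand, pool $11,769.46 (≈ $22.9872 each)
Jul 11, sell 233: 233/512 × $11,769.46 → $5,356.02
After Jul 12: 468 on hand, pool $10,155.64 (≈ $21.7001 each)
Jul 13, sell 163: 163/468 × $10,155.64 → $3,537.11
Jul 14, sell 134: 134/305 × $6,618.53 → $2,907.81
Total COGS = $7,271.39 + $5,356.02 + $3,537.11 + $2,907.81 = $19,072.33
Ending inventory (cost pool remaining) = $3,710.72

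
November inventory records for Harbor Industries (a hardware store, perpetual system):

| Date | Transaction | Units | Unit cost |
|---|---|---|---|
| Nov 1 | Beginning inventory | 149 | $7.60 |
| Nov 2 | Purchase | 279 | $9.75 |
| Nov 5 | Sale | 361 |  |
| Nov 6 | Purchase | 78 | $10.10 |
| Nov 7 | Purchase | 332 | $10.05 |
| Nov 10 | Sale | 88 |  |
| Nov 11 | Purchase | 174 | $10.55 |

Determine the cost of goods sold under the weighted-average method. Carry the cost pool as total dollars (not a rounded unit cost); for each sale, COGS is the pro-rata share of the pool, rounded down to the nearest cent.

COGS = $4,121.70

After Nov 1: 149 on hand, pool $1,132.40 (≈ $7.6000 each)
After Nov 2: 428 on hand, pool $3,852.65 (≈ $9.0015 each)
Nov 5, sell 361: 361/428 × $3,852.65 → $3,249.54
After Nov 6: 145 on hand, pool $1,390.91 (≈ $9.5925 each)
After Nov 7: 477 on hand, pool $4,727.51 (≈ $9.9109 each)
Nov 10, sell 88: 88/477 × $4,727.51 → $872.16
After Nov 11: 563 on hand, pool $5,691.05 (≈ $10.1084 each)
Total COGS = $3,249.54 + $872.16 = $4,121.70
Ending inventory (cost pool remaining) = $5,691.05
Check: goods available $9,812.75 = COGS $4,121.70 + ending $5,691.05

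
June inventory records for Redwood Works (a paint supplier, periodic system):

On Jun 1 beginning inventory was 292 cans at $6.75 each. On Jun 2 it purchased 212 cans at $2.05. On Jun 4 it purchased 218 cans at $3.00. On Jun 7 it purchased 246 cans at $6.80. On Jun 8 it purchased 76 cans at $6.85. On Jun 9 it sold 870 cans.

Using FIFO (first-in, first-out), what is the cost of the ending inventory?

Jun 9, 870 sold [FIFO — oldest first]: 292 @ $6.75 + 212 @ $2.05 + 218 @ $3.00 + 148 @ $6.80 = $4,066.00
Ending inventory: 98 @ $6.80 + 76 @ $6.85 = $1,187.00
Check: goods available $5,253.00 = COGS $4,066.00 + ending $1,187.00

Ending inventory = $1,187.00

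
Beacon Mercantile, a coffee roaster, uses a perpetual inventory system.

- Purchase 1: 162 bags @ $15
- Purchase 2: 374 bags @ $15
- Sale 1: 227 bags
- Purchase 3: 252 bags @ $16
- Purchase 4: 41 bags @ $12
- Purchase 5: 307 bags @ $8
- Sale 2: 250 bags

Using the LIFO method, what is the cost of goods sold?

Sale 1 (227) [LIFO — newest first]: 227 @ $15 = $3,405
Sale 2 (250) [LIFO — newest first]: 250 @ $8 = $2,000
Total COGS = $3,405 + $2,000 = $5,405
Ending inventory: 162 @ $15 + 147 @ $15 + 252 @ $16 + 41 @ $12 + 57 @ $8 = $9,615

COGS = $5,405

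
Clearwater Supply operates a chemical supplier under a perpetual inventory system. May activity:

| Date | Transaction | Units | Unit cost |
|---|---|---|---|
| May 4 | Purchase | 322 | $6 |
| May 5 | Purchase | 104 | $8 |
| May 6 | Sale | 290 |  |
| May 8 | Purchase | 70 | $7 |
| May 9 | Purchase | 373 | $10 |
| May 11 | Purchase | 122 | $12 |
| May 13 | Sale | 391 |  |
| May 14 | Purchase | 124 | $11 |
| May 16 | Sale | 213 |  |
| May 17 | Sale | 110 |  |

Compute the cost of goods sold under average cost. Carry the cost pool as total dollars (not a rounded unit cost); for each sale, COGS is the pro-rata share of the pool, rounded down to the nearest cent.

COGS = $8,720.45

After May 4: 322 on hand, pool $1,932.00 (≈ $6.0000 each)
After May 5: 426 on hand, pool $2,764.00 (≈ $6.4883 each)
May 6, sell 290: 290/426 × $2,764.00 → $1,881.59
After May 8: 206 on hand, pool $1,372.41 (≈ $6.6622 each)
After May 9: 579 on hand, pool $5,102.41 (≈ $8.8125 each)
After May 11: 701 on hand, pool $6,566.41 (≈ $9.3672 each)
May 13, sell 391: 391/701 × $6,566.41 → $3,662.57
After May 14: 434 on hand, pool $4,267.84 (≈ $9.8337 each)
May 16, sell 213: 213/434 × $4,267.84 → $2,094.58
May 17, sell 110: 110/221 × $2,173.26 → $1,081.71
Total COGS = $1,881.59 + $3,662.57 + $2,094.58 + $1,081.71 = $8,720.45
Ending inventory (cost pool remaining) = $1,091.55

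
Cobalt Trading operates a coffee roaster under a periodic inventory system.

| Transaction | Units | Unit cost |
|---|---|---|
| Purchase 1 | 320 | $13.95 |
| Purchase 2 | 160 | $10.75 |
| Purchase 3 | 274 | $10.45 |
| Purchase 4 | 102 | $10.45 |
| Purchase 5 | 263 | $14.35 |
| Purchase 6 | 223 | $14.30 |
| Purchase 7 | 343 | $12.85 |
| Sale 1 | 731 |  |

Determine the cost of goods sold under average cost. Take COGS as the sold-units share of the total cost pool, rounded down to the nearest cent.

COGS = $9,320.22

Sale 1, sell 731: 731/1685 × $21,483.70 → $9,320.22
Ending inventory (cost pool remaining) = $12,163.48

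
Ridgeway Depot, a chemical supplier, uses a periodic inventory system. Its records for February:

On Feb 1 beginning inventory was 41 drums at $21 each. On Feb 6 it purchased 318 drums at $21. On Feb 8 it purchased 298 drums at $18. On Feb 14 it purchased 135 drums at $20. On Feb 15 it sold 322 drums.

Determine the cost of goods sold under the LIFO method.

COGS = $6,066

Feb 15, 322 sold [LIFO — newest first]: 135 @ $20 + 187 @ $18 = $6,066
Ending inventory: 41 @ $21 + 318 @ $21 + 111 @ $18 = $9,537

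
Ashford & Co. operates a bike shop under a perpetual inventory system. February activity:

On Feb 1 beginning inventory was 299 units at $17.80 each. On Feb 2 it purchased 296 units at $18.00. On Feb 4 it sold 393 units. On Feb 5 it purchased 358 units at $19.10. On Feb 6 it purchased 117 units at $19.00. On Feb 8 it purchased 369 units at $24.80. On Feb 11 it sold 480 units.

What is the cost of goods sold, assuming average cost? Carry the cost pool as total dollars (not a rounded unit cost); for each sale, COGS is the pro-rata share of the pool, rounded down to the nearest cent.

After Feb 1: 299 on hand, pool $5,322.20 (≈ $17.8000 each)
After Feb 2: 595 on hand, pool $10,650.20 (≈ $17.8995 each)
Feb 4, sell 393: 393/595 × $10,650.20 → $7,034.50
After Feb 5: 560 on hand, pool $10,453.50 (≈ $18.6670 each)
After Feb 6: 677 on hand, pool $12,676.50 (≈ $18.7245 each)
After Feb 8: 1046 on hand, pool $21,827.70 (≈ $20.8678 each)
Feb 11, sell 480: 480/1046 × $21,827.70 → $10,016.53
Total COGS = $7,034.50 + $10,016.53 = $17,051.03
Ending inventory (cost pool remaining) = $11,811.17

COGS = $17,051.03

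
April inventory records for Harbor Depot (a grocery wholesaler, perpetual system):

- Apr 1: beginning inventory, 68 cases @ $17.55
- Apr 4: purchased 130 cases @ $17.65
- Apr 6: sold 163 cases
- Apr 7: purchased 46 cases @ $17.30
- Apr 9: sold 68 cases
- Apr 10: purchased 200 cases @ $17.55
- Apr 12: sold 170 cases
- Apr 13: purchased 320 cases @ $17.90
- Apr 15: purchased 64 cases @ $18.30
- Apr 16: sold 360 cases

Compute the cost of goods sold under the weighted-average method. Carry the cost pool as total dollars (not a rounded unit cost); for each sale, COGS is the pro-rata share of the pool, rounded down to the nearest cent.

COGS = $13,491.99

After Apr 1: 68 on hand, pool $1,193.40 (≈ $17.5500 each)
After Apr 4: 198 on hand, pool $3,487.90 (≈ $17.6157 each)
Apr 6, sell 163: 163/198 × $3,487.90 → $2,871.35
After Apr 7: 81 on hand, pool $1,412.35 (≈ $17.4364 each)
Apr 9, sell 68: 68/81 × $1,412.35 → $1,185.67
After Apr 10: 213 on hand, pool $3,736.68 (≈ $17.5431 each)
Apr 12, sell 170: 170/213 × $3,736.68 → $2,982.32
After Apr 13: 363 on hand, pool $6,482.36 (≈ $17.8577 each)
After Apr 15: 427 on hand, pool $7,653.56 (≈ $17.9240 each)
Apr 16, sell 360: 360/427 × $7,653.56 → $6,452.65
Total COGS = $2,871.35 + $1,185.67 + $2,982.32 + $6,452.65 = $13,491.99
Ending inventory (cost pool remaining) = $1,200.91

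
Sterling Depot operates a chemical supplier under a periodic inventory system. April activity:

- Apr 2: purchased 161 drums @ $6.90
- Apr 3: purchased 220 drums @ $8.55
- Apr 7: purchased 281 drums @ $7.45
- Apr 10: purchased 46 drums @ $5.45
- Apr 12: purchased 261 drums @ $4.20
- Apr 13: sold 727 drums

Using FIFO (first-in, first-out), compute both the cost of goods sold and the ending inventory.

COGS = $5,415.85; ending inventory = $1,016.40

Apr 13, 727 sold [FIFO — oldest first]: 161 @ $6.90 + 220 @ $8.55 + 281 @ $7.45 + 46 @ $5.45 + 19 @ $4.20 = $5,415.85
Ending inventory: 242 @ $4.20 = $1,016.40
Check: goods available $6,432.25 = COGS $5,415.85 + ending $1,016.40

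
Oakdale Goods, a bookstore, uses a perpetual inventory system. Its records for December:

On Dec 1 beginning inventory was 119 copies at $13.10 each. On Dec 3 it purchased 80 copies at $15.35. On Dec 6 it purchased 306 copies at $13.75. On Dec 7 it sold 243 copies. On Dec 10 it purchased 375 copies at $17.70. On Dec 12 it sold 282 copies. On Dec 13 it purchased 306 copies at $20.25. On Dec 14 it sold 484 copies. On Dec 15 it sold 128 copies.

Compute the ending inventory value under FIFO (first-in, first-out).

Ending inventory = $992.25

Dec 7, 243 sold [FIFO — oldest first]: 119 @ $13.10 + 80 @ $15.35 + 44 @ $13.75 = $3,391.90
Dec 12, 282 sold [FIFO — oldest first]: 262 @ $13.75 + 20 @ $17.70 = $3,956.50
Dec 14, 484 sold [FIFO — oldest first]: 355 @ $17.70 + 129 @ $20.25 = $8,895.75
Dec 15, 128 sold [FIFO — oldest first]: 128 @ $20.25 = $2,592.00
Total COGS = $3,391.90 + $3,956.50 + $8,895.75 + $2,592.00 = $18,836.15
Ending inventory: 49 @ $20.25 = $992.25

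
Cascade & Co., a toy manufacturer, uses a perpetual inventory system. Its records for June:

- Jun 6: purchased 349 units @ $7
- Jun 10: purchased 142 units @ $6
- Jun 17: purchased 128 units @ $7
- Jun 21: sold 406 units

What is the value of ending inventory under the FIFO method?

Ending inventory = $1,406

Jun 21, 406 sold [FIFO — oldest first]: 349 @ $7 + 57 @ $6 = $2,785
Ending inventory: 85 @ $6 + 128 @ $7 = $1,406
Check: goods available $4,191 = COGS $2,785 + ending $1,406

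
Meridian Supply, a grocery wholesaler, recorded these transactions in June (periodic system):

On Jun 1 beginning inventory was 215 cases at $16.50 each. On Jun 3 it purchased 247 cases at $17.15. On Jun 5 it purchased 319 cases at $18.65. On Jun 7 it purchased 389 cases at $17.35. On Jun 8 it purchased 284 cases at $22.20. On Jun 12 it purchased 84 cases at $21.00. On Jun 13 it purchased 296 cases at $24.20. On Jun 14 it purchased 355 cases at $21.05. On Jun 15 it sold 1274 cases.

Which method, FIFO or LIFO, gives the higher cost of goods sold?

FIFO COGS: 215 @ $16.50 + 247 @ $17.15 + 319 @ $18.65 + 389 @ $17.35 + 104 @ $22.20 = $22,790.85
LIFO COGS: 355 @ $21.05 + 296 @ $24.20 + 84 @ $21.00 + 284 @ $22.20 + 255 @ $17.35 = $27,129.00

LIFO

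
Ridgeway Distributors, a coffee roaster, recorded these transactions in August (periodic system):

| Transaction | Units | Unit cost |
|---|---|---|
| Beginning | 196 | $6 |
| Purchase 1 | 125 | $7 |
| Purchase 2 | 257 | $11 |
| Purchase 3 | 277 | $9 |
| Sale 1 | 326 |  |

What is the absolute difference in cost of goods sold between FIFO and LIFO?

$926

FIFO COGS: 196 @ $6 + 125 @ $7 + 5 @ $11 = $2,106
LIFO COGS: 277 @ $9 + 49 @ $11 = $3,032
Difference = |$2,106 − $3,032| = $926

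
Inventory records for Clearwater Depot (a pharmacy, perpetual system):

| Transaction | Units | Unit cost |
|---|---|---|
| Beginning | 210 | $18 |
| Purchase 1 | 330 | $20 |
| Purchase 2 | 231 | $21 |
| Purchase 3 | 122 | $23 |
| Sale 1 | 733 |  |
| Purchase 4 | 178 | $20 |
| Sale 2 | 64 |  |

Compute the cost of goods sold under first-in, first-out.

Sale 1 (733) [FIFO — oldest first]: 210 @ $18 + 330 @ $20 + 193 @ $21 = $14,433
Sale 2 (64) [FIFO — oldest first]: 38 @ $21 + 26 @ $23 = $1,396
Total COGS = $14,433 + $1,396 = $15,829
Ending inventory: 96 @ $23 + 178 @ $20 = $5,768

COGS = $15,829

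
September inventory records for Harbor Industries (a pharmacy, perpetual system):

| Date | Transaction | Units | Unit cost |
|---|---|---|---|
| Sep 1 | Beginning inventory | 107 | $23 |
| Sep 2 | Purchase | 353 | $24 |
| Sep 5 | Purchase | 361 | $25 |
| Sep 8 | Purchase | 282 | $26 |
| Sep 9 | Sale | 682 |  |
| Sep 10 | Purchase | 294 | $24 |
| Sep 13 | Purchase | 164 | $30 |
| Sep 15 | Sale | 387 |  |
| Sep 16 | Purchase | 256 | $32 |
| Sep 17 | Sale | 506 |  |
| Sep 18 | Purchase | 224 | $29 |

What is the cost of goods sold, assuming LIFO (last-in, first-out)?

Sep 9, 682 sold [LIFO — newest first]: 282 @ $26 + 361 @ $25 + 39 @ $24 = $17,293
Sep 15, 387 sold [LIFO — newest first]: 164 @ $30 + 223 @ $24 = $10,272
Sep 17, 506 sold [LIFO — newest first]: 256 @ $32 + 71 @ $24 + 179 @ $24 = $14,192
Total COGS = $17,293 + $10,272 + $14,192 = $41,757
Ending inventory: 107 @ $23 + 135 @ $24 + 224 @ $29 = $12,197

COGS = $41,757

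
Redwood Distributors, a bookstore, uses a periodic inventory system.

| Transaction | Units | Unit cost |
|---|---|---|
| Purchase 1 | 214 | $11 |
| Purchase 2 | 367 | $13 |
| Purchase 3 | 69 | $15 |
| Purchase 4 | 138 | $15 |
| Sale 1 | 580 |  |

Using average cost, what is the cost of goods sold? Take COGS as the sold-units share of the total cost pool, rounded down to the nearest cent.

Sale 1, sell 580: 580/788 × $10,230.00 → $7,529.69
Ending inventory (cost pool remaining) = $2,700.31

COGS = $7,529.69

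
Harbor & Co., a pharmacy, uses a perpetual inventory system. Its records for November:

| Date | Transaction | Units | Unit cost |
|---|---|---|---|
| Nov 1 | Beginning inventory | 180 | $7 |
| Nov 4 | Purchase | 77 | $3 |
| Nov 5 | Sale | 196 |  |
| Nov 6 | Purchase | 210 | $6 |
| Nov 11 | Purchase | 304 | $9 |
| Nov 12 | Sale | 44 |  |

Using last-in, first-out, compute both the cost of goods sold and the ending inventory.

Nov 5, 196 sold [LIFO — newest first]: 77 @ $3 + 119 @ $7 = $1,064
Nov 12, 44 sold [LIFO — newest first]: 44 @ $9 = $396
Total COGS = $1,064 + $396 = $1,460
Ending inventory: 61 @ $7 + 210 @ $6 + 260 @ $9 = $4,027

COGS = $1,460; ending inventory = $4,027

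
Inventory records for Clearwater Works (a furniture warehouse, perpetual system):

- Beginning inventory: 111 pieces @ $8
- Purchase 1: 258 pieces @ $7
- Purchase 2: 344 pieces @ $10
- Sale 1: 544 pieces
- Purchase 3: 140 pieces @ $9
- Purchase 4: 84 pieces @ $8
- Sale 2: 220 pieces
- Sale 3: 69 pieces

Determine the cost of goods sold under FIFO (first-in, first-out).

Sale 1 (544) [FIFO — oldest first]: 111 @ $8 + 258 @ $7 + 175 @ $10 = $4,444
Sale 2 (220) [FIFO — oldest first]: 169 @ $10 + 51 @ $9 = $2,149
Sale 3 (69) [FIFO — oldest first]: 69 @ $9 = $621
Total COGS = $4,444 + $2,149 + $621 = $7,214
Ending inventory: 20 @ $9 + 84 @ $8 = $852

COGS = $7,214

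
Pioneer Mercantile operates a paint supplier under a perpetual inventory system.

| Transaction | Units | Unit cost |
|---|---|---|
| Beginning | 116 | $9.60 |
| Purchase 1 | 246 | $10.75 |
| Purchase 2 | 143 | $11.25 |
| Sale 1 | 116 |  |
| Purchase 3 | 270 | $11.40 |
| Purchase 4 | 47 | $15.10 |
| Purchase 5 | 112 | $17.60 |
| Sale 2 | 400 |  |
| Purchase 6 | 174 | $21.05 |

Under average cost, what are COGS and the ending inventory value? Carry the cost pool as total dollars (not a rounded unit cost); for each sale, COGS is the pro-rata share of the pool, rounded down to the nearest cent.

After Beginning: 116 on hand, pool $1,113.60 (≈ $9.6000 each)
After Purchase 1: 362 on hand, pool $3,758.10 (≈ $10.3815 each)
After Purchase 2: 505 on hand, pool $5,366.85 (≈ $10.6274 each)
Sale 1, sell 116: 116/505 × $5,366.85 → $1,232.78
After Purchase 3: 659 on hand, pool $7,212.07 (≈ $10.9440 each)
After Purchase 4: 706 on hand, pool $7,921.77 (≈ $11.2206 each)
After Purchase 5: 818 on hand, pool $9,892.97 (≈ $12.0941 each)
Sale 2, sell 400: 400/818 × $9,892.97 → $4,837.63
After Purchase 6: 592 on hand, pool $8,718.04 (≈ $14.7264 each)
Total COGS = $1,232.78 + $4,837.63 = $6,070.41
Ending inventory (cost pool remaining) = $8,718.04
Check: goods available $14,788.45 = COGS $6,070.41 + ending $8,718.04

COGS = $6,070.41; ending inventory = $8,718.04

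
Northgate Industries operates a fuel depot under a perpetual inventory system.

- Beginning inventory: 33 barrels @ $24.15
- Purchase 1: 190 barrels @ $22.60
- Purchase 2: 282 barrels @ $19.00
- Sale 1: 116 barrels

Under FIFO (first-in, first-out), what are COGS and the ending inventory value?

Sale 1 (116) [FIFO — oldest first]: 33 @ $24.15 + 83 @ $22.60 = $2,672.75
Ending inventory: 107 @ $22.60 + 282 @ $19.00 = $7,776.20
Check: goods available $10,448.95 = COGS $2,672.75 + ending $7,776.20

COGS = $2,672.75; ending inventory = $7,776.20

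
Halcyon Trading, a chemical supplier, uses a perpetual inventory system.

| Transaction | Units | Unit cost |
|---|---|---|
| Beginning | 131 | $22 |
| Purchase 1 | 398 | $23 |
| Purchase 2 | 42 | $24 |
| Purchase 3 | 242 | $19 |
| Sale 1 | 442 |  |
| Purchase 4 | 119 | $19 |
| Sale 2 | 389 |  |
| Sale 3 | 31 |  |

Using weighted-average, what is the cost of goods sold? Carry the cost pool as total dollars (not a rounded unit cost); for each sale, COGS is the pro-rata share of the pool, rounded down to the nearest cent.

After Beginning: 131 on hand, pool $2,882.00 (≈ $22.0000 each)
After Purchase 1: 529 on hand, pool $12,036.00 (≈ $22.7524 each)
After Purchase 2: 571 on hand, pool $13,044.00 (≈ $22.8441 each)
After Purchase 3: 813 on hand, pool $17,642.00 (≈ $21.6999 each)
Sale 1, sell 442: 442/813 × $17,642.00 → $9,591.34
After Purchase 4: 490 on hand, pool $10,311.66 (≈ $21.0442 each)
Sale 2, sell 389: 389/490 × $10,311.66 → $8,186.19
Sale 3, sell 31: 31/101 × $2,125.47 → $652.37
Total COGS = $9,591.34 + $8,186.19 + $652.37 = $18,429.90
Ending inventory (cost pool remaining) = $1,473.10

COGS = $18,429.90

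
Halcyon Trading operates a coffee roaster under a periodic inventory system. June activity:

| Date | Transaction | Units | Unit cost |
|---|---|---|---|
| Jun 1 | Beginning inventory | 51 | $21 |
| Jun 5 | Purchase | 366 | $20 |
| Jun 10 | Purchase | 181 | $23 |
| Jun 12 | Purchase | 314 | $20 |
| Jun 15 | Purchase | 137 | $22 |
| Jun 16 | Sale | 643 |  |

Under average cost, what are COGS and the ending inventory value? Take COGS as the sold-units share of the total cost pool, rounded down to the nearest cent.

COGS = $13,392.05; ending inventory = $8,455.95

Jun 16, sell 643: 643/1049 × $21,848.00 → $13,392.05
Ending inventory (cost pool remaining) = $8,455.95
Check: goods available $21,848.00 = COGS $13,392.05 + ending $8,455.95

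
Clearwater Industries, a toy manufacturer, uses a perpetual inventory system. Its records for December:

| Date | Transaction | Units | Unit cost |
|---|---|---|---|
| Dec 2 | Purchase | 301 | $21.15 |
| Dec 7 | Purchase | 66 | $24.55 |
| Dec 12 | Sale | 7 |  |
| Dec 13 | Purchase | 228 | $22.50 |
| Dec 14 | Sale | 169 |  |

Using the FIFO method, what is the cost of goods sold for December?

COGS = $3,722.40

Dec 12, 7 sold [FIFO — oldest first]: 7 @ $21.15 = $148.05
Dec 14, 169 sold [FIFO — oldest first]: 169 @ $21.15 = $3,574.35
Total COGS = $148.05 + $3,574.35 = $3,722.40
Ending inventory: 125 @ $21.15 + 66 @ $24.55 + 228 @ $22.50 = $9,394.05
Check: goods available $13,116.45 = COGS $3,722.40 + ending $9,394.05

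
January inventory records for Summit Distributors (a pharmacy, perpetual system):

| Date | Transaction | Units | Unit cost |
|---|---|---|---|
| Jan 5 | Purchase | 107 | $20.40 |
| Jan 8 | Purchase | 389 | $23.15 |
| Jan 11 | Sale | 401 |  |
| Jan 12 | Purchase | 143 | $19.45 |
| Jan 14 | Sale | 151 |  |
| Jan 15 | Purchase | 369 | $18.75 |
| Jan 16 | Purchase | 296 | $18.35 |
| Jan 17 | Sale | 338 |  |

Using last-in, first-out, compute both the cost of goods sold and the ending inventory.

COGS = $18,413.80; ending inventory = $7,906.05

Jan 11, 401 sold [LIFO — newest first]: 389 @ $23.15 + 12 @ $20.40 = $9,250.15
Jan 14, 151 sold [LIFO — newest first]: 143 @ $19.45 + 8 @ $20.40 = $2,944.55
Jan 17, 338 sold [LIFO — newest first]: 296 @ $18.35 + 42 @ $18.75 = $6,219.10
Total COGS = $9,250.15 + $2,944.55 + $6,219.10 = $18,413.80
Ending inventory: 87 @ $20.40 + 327 @ $18.75 = $7,906.05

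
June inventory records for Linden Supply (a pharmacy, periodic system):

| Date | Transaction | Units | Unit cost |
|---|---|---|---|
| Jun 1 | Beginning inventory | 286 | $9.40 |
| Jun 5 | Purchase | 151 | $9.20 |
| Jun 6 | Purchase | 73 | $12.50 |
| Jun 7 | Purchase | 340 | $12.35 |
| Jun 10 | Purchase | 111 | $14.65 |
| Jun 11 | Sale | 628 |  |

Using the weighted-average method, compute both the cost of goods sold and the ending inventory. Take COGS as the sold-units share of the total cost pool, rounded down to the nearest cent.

Jun 11, sell 628: 628/961 × $10,815.25 → $7,067.61
Ending inventory (cost pool remaining) = $3,747.64

COGS = $7,067.61; ending inventory = $3,747.64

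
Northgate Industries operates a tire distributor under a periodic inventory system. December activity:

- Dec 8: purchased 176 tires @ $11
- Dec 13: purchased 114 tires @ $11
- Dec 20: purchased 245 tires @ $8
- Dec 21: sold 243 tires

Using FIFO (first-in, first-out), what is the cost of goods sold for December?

Dec 21, 243 sold [FIFO — oldest first]: 176 @ $11 + 67 @ $11 = $2,673
Ending inventory: 47 @ $11 + 245 @ $8 = $2,477

COGS = $2,673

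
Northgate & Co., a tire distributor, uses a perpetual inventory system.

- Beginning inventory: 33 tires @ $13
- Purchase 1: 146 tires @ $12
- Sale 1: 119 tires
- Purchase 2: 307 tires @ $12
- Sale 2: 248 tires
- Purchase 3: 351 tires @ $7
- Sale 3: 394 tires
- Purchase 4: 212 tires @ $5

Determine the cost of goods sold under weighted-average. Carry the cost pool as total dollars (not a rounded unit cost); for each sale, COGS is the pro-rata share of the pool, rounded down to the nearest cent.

After Beginning: 33 on hand, pool $429.00 (≈ $13.0000 each)
After Purchase 1: 179 on hand, pool $2,181.00 (≈ $12.1844 each)
Sale 1, sell 119: 119/179 × $2,181.00 → $1,449.93
After Purchase 2: 367 on hand, pool $4,415.07 (≈ $12.0302 each)
Sale 2, sell 248: 248/367 × $4,415.07 → $2,983.48
After Purchase 3: 470 on hand, pool $3,888.59 (≈ $8.2736 each)
Sale 3, sell 394: 394/470 × $3,888.59 → $3,259.79
After Purchase 4: 288 on hand, pool $1,688.80 (≈ $5.8639 each)
Total COGS = $1,449.93 + $2,983.48 + $3,259.79 = $7,693.20
Ending inventory (cost pool remaining) = $1,688.80

COGS = $7,693.20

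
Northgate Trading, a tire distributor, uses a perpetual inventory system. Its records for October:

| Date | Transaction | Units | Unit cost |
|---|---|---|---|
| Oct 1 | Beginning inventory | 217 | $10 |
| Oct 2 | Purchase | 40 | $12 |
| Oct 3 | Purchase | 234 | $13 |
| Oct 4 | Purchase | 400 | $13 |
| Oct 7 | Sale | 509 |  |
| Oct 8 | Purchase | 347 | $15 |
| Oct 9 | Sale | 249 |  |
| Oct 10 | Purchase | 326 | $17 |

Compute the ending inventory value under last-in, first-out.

Ending inventory = $11,287

Oct 7, 509 sold [LIFO — newest first]: 400 @ $13 + 109 @ $13 = $6,617
Oct 9, 249 sold [LIFO — newest first]: 249 @ $15 = $3,735
Total COGS = $6,617 + $3,735 = $10,352
Ending inventory: 217 @ $10 + 40 @ $12 + 125 @ $13 + 98 @ $15 + 326 @ $17 = $11,287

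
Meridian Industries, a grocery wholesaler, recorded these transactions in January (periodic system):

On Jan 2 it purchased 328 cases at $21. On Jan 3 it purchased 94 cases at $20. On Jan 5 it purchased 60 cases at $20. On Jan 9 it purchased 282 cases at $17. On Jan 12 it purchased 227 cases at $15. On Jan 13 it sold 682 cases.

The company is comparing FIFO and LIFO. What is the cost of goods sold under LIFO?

COGS = $11,678

FIFO COGS: 328 @ $21 + 94 @ $20 + 60 @ $20 + 200 @ $17 = $13,368
LIFO COGS: 227 @ $15 + 282 @ $17 + 60 @ $20 + 94 @ $20 + 19 @ $21 = $11,678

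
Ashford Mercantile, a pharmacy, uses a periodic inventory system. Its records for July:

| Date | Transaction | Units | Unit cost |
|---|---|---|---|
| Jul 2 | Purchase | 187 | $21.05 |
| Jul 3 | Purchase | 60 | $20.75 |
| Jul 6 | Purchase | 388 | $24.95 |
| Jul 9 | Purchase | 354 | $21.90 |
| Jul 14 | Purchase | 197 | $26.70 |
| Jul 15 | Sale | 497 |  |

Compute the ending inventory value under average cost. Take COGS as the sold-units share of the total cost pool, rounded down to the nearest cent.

Ending inventory = $16,193.51

Jul 15, sell 497: 497/1186 × $27,874.45 → $11,680.94
Ending inventory (cost pool remaining) = $16,193.51
Check: goods available $27,874.45 = COGS $11,680.94 + ending $16,193.51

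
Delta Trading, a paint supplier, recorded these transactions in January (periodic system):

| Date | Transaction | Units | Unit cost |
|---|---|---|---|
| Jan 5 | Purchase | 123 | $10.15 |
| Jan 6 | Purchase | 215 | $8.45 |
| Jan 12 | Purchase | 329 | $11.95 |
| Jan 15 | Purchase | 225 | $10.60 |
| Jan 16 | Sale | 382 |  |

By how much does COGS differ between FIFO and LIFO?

$670.15

FIFO COGS: 123 @ $10.15 + 215 @ $8.45 + 44 @ $11.95 = $3,591.00
LIFO COGS: 225 @ $10.60 + 157 @ $11.95 = $4,261.15
Difference = |$3,591.00 − $4,261.15| = $670.15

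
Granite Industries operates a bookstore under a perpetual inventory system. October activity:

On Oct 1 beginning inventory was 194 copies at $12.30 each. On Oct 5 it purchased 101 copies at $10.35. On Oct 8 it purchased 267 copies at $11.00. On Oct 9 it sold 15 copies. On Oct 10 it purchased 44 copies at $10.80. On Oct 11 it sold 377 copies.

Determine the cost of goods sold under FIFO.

COGS = $4,498.55

Oct 9, 15 sold [FIFO — oldest first]: 15 @ $12.30 = $184.50
Oct 11, 377 sold [FIFO — oldest first]: 179 @ $12.30 + 101 @ $10.35 + 97 @ $11.00 = $4,314.05
Total COGS = $184.50 + $4,314.05 = $4,498.55
Ending inventory: 170 @ $11.00 + 44 @ $10.80 = $2,345.20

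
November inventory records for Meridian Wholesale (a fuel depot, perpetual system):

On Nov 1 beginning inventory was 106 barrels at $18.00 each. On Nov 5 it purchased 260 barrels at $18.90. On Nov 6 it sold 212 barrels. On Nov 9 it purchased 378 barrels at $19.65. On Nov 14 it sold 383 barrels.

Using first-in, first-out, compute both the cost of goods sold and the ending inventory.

Nov 6, 212 sold [FIFO — oldest first]: 106 @ $18.00 + 106 @ $18.90 = $3,911.40
Nov 14, 383 sold [FIFO — oldest first]: 154 @ $18.90 + 229 @ $19.65 = $7,410.45
Total COGS = $3,911.40 + $7,410.45 = $11,321.85
Ending inventory: 149 @ $19.65 = $2,927.85
Check: goods available $14,249.70 = COGS $11,321.85 + ending $2,927.85

COGS = $11,321.85; ending inventory = $2,927.85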